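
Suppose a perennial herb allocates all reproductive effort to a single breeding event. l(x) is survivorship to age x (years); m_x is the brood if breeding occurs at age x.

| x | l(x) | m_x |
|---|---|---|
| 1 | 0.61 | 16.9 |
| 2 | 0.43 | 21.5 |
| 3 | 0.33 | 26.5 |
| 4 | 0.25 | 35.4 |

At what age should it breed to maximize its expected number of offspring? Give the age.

Expected offspring if breeding at age x = l(x) × m_x:
  age 1: 0.61 × 16.9 = 10.309
  age 2: 0.43 × 21.5 = 9.245
  age 3: 0.33 × 26.5 = 8.745
  age 4: 0.25 × 35.4 = 8.850
Maximum at age 1 (10.309).

1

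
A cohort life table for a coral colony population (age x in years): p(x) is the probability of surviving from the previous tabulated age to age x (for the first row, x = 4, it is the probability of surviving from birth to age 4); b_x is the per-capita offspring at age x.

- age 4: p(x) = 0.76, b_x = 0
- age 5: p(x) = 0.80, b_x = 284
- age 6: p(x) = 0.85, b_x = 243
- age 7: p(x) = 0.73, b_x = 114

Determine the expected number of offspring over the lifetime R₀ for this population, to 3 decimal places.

341.262

Survivorship from birth: l_x = p_4·p_5·…·p_x.
  l_4 = 0.76000
  l_5 = 0.60800
  l_6 = 0.51680
  l_7 = 0.37726
R₀ = Σ l_x b_x:
  age 4: 0.76000 × 0 = 0.0000
  age 5: 0.60800 × 284 = 172.6720
  age 6: 0.51680 × 243 = 125.5824
  age 7: 0.37726 × 114 = 43.0076
R₀ = 0.0000 + 172.6720 + 125.5824 + 43.0076 = 341.2620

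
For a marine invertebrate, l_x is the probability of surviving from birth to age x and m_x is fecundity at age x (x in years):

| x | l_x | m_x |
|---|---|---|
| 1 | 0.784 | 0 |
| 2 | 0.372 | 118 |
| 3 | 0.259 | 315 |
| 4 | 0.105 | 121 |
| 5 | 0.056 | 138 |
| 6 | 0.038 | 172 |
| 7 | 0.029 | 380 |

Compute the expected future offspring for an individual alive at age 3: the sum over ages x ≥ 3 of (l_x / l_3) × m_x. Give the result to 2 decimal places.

l_3 = 0.259. Conditional survival from age 3 to x is l_x / l_3.
  x=3: (0.259/0.259) × 315 = 315.0000
  x=4: (0.105/0.259) × 121 = 49.0541
  x=5: (0.056/0.259) × 138 = 29.8378
  x=6: (0.038/0.259) × 172 = 25.2355
  x=7: (0.029/0.259) × 380 = 42.5483
Sum = 315.0000 + 49.0541 + 29.8378 + 25.2355 + 42.5483 = 461.6757

461.68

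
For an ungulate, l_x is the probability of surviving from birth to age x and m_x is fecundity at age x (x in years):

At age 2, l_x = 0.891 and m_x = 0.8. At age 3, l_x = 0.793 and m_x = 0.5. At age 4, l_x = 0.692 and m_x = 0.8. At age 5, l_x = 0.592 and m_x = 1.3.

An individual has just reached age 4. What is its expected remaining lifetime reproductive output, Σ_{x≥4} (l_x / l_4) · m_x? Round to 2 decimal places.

1.91

l_4 = 0.692. Conditional survival from age 4 to x is l_x / l_4.
  x=4: (0.692/0.692) × 0.8 = 0.8000
  x=5: (0.592/0.692) × 1.3 = 1.1121
Sum = 0.8000 + 1.1121 = 1.9121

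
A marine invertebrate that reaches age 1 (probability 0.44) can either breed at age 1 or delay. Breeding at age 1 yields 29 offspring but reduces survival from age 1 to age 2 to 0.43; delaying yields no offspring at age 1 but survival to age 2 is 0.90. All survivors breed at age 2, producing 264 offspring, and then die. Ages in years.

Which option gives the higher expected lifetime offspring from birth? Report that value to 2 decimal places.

breed at age 1: R₀ = 0.44 × (29 + 0.43 × 264) = 0.44 × 142.5200 = 62.7088
delay to age 2: R₀ = 0.44 × (0.90 × 264) = 0.44 × 237.6000 = 104.5440
Higher: delay to age 2 (104.5440).

104.54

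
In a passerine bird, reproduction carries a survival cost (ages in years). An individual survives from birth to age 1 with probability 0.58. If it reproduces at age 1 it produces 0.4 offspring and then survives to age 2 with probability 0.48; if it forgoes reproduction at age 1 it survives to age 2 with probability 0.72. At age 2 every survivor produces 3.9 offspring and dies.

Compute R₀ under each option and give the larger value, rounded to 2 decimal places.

1.63

breed at age 1: R₀ = 0.58 × (0.4 + 0.48 × 3.9) = 0.58 × 2.2720 = 1.3178
delay to age 2: R₀ = 0.58 × (0.72 × 3.9) = 0.58 × 2.8080 = 1.6286
Higher: delay to age 2 (1.6286).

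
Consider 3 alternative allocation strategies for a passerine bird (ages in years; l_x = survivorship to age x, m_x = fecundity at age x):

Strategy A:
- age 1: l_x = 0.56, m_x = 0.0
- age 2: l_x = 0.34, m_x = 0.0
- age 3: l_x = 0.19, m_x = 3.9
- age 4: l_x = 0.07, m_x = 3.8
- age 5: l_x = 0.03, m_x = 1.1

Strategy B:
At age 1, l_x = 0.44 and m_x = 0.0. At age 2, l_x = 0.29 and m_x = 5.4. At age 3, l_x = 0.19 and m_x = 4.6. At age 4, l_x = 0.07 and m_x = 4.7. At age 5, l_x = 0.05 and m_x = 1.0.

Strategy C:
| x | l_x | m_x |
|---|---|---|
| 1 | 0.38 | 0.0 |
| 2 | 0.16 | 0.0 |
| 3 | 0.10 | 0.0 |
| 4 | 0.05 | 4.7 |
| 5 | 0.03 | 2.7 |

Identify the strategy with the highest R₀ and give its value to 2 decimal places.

Strategy A: R₀ = 0.56×0.0 + 0.34×0.0 + 0.19×3.9 + 0.07×3.8 + 0.03×1.1 = 1.0400
Strategy B: R₀ = 0.44×0.0 + 0.29×5.4 + 0.19×4.6 + 0.07×4.7 + 0.05×1.0 = 2.8190
Strategy C: R₀ = 0.38×0.0 + 0.16×0.0 + 0.10×0.0 + 0.05×4.7 + 0.03×2.7 = 0.3160
Highest R₀: strategy B with 2.8190.

2.82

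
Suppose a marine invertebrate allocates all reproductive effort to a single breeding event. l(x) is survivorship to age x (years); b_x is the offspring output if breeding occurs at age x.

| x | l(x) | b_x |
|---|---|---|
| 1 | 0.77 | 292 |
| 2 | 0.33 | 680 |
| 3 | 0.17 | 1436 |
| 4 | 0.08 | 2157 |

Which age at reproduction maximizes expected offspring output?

Expected offspring if breeding at age x = l(x) × b_x:
  age 1: 0.77 × 292 = 224.840
  age 2: 0.33 × 680 = 224.400
  age 3: 0.17 × 1436 = 244.120
  age 4: 0.08 × 2157 = 172.560
Maximum at age 3 (244.120).

3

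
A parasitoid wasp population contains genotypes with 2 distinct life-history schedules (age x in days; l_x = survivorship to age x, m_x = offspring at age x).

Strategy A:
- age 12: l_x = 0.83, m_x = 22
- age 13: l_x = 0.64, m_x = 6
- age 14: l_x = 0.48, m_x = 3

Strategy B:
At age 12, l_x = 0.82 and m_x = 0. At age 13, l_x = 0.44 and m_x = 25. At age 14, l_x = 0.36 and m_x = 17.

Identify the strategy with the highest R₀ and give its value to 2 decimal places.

23.54

Strategy A: R₀ = 0.83×22 + 0.64×6 + 0.48×3 = 23.5400
Strategy B: R₀ = 0.82×0 + 0.44×25 + 0.36×17 = 17.1200
Highest R₀: strategy A with 23.5400.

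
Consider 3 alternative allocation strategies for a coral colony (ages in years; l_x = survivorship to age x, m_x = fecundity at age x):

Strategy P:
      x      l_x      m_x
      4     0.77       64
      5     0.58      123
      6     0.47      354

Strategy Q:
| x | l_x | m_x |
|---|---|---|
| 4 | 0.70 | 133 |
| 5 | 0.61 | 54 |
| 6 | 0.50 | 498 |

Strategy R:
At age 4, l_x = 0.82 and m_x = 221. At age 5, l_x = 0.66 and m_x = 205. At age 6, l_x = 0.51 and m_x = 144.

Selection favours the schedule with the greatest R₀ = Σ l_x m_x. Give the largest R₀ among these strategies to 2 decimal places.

389.96

Strategy P: R₀ = 0.77×64 + 0.58×123 + 0.47×354 = 287.0000
Strategy Q: R₀ = 0.70×133 + 0.61×54 + 0.50×498 = 375.0400
Strategy R: R₀ = 0.82×221 + 0.66×205 + 0.51×144 = 389.9600
Highest R₀: strategy R with 389.9600.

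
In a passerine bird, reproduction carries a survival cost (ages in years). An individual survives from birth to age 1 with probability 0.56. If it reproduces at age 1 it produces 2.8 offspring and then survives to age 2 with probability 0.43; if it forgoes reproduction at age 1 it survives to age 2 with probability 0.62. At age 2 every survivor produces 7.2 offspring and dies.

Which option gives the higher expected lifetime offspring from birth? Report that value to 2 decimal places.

3.30

breed at age 1: R₀ = 0.56 × (2.8 + 0.43 × 7.2) = 0.56 × 5.8960 = 3.3018
delay to age 2: R₀ = 0.56 × (0.62 × 7.2) = 0.56 × 4.4640 = 2.4998
Higher: breed at age 1 (3.3018).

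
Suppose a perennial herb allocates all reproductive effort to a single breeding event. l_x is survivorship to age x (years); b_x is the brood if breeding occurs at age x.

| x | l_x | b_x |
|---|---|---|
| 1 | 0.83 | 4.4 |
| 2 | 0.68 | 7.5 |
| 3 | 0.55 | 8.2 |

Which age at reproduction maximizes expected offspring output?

Expected offspring if breeding at age x = l_x × b_x:
  age 1: 0.83 × 4.4 = 3.652
  age 2: 0.68 × 7.5 = 5.100
  age 3: 0.55 × 8.2 = 4.510
Maximum at age 2 (5.100).

2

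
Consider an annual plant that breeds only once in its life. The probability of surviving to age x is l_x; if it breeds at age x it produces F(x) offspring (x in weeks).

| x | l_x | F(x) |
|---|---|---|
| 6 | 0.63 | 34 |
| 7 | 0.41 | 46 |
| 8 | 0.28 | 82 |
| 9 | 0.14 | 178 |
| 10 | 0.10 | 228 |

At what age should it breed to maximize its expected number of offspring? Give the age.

Expected offspring if breeding at age x = l_x × F(x):
  age 6: 0.63 × 34 = 21.420
  age 7: 0.41 × 46 = 18.860
  age 8: 0.28 × 82 = 22.960
  age 9: 0.14 × 178 = 24.920
  age 10: 0.10 × 228 = 22.800
Maximum at age 9 (24.920).

9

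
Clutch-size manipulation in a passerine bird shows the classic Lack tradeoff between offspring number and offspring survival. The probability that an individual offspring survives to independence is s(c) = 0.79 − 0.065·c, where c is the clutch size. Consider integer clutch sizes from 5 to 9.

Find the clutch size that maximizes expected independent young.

Expected independent young = c × s(c):
  c=5: 5 × 0.465 = 2.325
  c=6: 6 × 0.400 = 2.400
  c=7: 7 × 0.335 = 2.345
  c=8: 8 × 0.270 = 2.160
  c=9: 9 × 0.205 = 1.845
Maximum at c = 6 (2.400 independent young).

6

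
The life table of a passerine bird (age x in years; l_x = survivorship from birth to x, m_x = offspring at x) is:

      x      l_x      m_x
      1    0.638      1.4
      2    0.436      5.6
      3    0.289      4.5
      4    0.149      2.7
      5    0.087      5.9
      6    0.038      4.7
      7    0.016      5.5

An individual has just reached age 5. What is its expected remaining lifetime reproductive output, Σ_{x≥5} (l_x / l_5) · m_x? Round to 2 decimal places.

l_5 = 0.087. Conditional survival from age 5 to x is l_x / l_5.
  x=5: (0.087/0.087) × 5.9 = 5.9000
  x=6: (0.038/0.087) × 4.7 = 2.0529
  x=7: (0.016/0.087) × 5.5 = 1.0115
Sum = 5.9000 + 2.0529 + 1.0115 = 8.9644

8.96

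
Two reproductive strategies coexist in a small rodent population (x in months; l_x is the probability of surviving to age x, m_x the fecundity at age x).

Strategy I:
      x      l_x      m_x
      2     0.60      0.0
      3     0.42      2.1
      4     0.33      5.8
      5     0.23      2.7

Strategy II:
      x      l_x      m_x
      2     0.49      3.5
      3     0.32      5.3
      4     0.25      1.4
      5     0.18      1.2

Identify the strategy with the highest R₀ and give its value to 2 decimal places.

3.98

Strategy I: R₀ = 0.60×0.0 + 0.42×2.1 + 0.33×5.8 + 0.23×2.7 = 3.4170
Strategy II: R₀ = 0.49×3.5 + 0.32×5.3 + 0.25×1.4 + 0.18×1.2 = 3.9770
Highest R₀: strategy II with 3.9770.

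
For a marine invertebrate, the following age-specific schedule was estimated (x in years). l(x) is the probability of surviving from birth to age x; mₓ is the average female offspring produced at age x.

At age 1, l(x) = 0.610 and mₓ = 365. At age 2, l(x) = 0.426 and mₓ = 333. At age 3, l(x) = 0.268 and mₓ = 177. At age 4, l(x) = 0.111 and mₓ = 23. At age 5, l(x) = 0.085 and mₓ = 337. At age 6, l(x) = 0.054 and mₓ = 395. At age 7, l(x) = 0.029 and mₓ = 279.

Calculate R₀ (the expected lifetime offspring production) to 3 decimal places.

472.563

R₀ = Σ l(x) mₓ:
  age 1: 0.610 × 365 = 222.6500
  age 2: 0.426 × 333 = 141.8580
  age 3: 0.268 × 177 = 47.4360
  age 4: 0.111 × 23 = 2.5530
  age 5: 0.085 × 337 = 28.6450
  age 6: 0.054 × 395 = 21.3300
  age 7: 0.029 × 279 = 8.0910
R₀ = 222.6500 + 141.8580 + 47.4360 + 2.5530 + 28.6450 + 21.3300 + 8.0910 = 472.5630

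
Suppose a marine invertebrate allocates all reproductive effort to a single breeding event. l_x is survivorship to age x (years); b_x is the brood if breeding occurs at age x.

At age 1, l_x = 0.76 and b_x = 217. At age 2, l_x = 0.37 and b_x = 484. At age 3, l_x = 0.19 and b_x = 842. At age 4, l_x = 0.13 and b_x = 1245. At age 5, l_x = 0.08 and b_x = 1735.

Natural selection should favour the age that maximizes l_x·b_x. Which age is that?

Expected offspring if breeding at age x = l_x × b_x:
  age 1: 0.76 × 217 = 164.920
  age 2: 0.37 × 484 = 179.080
  age 3: 0.19 × 842 = 159.980
  age 4: 0.13 × 1245 = 161.850
  age 5: 0.08 × 1735 = 138.800
Maximum at age 2 (179.080).

2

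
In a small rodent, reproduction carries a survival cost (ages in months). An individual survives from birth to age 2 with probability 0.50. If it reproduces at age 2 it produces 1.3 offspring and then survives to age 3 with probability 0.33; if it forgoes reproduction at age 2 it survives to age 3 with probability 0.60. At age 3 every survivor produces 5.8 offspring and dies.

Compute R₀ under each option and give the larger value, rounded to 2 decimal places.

breed at age 2: R₀ = 0.50 × (1.3 + 0.33 × 5.8) = 0.50 × 3.2140 = 1.6070
delay to age 3: R₀ = 0.50 × (0.60 × 5.8) = 0.50 × 3.4800 = 1.7400
Higher: delay to age 3 (1.7400).

1.74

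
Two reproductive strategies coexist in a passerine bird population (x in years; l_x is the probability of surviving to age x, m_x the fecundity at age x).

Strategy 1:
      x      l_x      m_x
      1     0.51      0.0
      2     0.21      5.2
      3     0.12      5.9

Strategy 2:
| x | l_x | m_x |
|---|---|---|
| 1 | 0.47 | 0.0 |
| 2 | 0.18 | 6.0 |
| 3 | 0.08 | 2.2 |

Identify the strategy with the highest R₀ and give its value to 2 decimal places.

Strategy 1: R₀ = 0.51×0.0 + 0.21×5.2 + 0.12×5.9 = 1.8000
Strategy 2: R₀ = 0.47×0.0 + 0.18×6.0 + 0.08×2.2 = 1.2560
Highest R₀: strategy 1 with 1.8000.

1.80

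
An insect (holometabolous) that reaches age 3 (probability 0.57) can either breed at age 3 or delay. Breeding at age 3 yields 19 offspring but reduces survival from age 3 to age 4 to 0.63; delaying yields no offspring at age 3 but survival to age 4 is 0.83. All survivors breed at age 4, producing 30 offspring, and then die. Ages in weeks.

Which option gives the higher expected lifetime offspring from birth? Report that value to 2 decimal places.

21.60

breed at age 3: R₀ = 0.57 × (19 + 0.63 × 30) = 0.57 × 37.9000 = 21.6030
delay to age 4: R₀ = 0.57 × (0.83 × 30) = 0.57 × 24.9000 = 14.1930
Higher: breed at age 3 (21.6030).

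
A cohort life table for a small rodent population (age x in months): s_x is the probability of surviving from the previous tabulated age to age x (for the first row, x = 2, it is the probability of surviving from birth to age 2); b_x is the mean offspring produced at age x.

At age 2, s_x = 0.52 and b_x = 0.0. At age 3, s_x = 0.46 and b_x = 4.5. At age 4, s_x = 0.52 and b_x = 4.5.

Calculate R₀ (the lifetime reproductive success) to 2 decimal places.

Survivorship from birth: l_x = s_2·s_3·…·s_x.
  l_2 = 0.52000
  l_3 = 0.23920
  l_4 = 0.12438
R₀ = Σ l_x b_x:
  age 2: 0.52000 × 0.0 = 0.0000
  age 3: 0.23920 × 4.5 = 1.0764
  age 4: 0.12438 × 4.5 = 0.5597
R₀ = 0.0000 + 1.0764 + 0.5597 = 1.6361

1.64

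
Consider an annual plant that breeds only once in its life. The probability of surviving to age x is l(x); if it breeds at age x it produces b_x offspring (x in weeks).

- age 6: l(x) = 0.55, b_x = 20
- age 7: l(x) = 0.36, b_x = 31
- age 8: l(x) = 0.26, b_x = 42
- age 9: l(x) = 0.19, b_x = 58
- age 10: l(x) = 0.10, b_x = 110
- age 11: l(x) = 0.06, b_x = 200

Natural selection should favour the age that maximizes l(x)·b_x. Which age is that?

Expected offspring if breeding at age x = l(x) × b_x:
  age 6: 0.55 × 20 = 11.000
  age 7: 0.36 × 31 = 11.160
  age 8: 0.26 × 42 = 10.920
  age 9: 0.19 × 58 = 11.020
  age 10: 0.10 × 110 = 11.000
  age 11: 0.06 × 200 = 12.000
Maximum at age 11 (12.000).

11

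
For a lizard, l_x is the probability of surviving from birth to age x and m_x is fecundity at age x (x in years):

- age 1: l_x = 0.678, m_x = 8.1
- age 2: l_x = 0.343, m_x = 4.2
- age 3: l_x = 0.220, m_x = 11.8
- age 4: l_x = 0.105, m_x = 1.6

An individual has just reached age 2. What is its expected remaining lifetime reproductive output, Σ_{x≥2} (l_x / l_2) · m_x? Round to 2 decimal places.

12.26

l_2 = 0.343. Conditional survival from age 2 to x is l_x / l_2.
  x=2: (0.343/0.343) × 4.2 = 4.2000
  x=3: (0.220/0.343) × 11.8 = 7.5685
  x=4: (0.105/0.343) × 1.6 = 0.4898
Sum = 4.2000 + 7.5685 + 0.4898 = 12.2583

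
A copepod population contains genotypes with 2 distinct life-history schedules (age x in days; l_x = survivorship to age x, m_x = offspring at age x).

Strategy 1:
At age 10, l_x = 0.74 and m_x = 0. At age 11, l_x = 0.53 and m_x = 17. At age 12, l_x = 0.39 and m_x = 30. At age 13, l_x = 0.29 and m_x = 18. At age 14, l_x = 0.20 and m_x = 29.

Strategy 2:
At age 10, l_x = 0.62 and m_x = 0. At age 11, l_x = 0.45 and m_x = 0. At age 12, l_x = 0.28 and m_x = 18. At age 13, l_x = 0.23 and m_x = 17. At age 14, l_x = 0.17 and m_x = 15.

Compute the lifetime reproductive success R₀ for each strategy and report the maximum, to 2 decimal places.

31.73

Strategy 1: R₀ = 0.74×0 + 0.53×17 + 0.39×30 + 0.29×18 + 0.20×29 = 31.7300
Strategy 2: R₀ = 0.62×0 + 0.45×0 + 0.28×18 + 0.23×17 + 0.17×15 = 11.5000
Highest R₀: strategy 1 with 31.7300.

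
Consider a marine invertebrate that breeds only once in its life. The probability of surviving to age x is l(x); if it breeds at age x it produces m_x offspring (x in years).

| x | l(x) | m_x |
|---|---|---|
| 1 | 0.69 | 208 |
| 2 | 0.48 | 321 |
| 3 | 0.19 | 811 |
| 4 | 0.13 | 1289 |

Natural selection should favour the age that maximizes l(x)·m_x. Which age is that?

4

Expected offspring if breeding at age x = l(x) × m_x:
  age 1: 0.69 × 208 = 143.520
  age 2: 0.48 × 321 = 154.080
  age 3: 0.19 × 811 = 154.090
  age 4: 0.13 × 1289 = 167.570
Maximum at age 4 (167.570).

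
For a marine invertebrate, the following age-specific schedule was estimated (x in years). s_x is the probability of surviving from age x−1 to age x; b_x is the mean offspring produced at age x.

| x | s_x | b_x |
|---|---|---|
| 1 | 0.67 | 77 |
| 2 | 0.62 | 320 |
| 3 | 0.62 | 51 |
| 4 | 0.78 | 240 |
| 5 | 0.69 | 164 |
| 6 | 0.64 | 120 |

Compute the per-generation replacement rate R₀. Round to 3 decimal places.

Survivorship from birth: l_x = s_1·s_2·…·s_x.
  l_1 = 0.67000
  l_2 = 0.41540
  l_3 = 0.25755
  l_4 = 0.20089
  l_5 = 0.13861
  l_6 = 0.08871
R₀ = Σ l_x b_x:
  age 1: 0.67000 × 77 = 51.5900
  age 2: 0.41540 × 320 = 132.9280
  age 3: 0.25755 × 51 = 13.1350
  age 4: 0.20089 × 240 = 48.2136
  age 5: 0.13861 × 164 = 22.7320
  age 6: 0.08871 × 120 = 10.6452
R₀ = 51.5900 + 132.9280 + 13.1350 + 48.2136 + 22.7320 + 10.6452 = 279.2439

279.244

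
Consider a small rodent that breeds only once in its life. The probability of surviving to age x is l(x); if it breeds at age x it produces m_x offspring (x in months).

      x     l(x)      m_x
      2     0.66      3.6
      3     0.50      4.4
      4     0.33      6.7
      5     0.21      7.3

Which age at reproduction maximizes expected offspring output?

Expected offspring if breeding at age x = l(x) × m_x:
  age 2: 0.66 × 3.6 = 2.376
  age 3: 0.50 × 4.4 = 2.200
  age 4: 0.33 × 6.7 = 2.211
  age 5: 0.21 × 7.3 = 1.533
Maximum at age 2 (2.376).

2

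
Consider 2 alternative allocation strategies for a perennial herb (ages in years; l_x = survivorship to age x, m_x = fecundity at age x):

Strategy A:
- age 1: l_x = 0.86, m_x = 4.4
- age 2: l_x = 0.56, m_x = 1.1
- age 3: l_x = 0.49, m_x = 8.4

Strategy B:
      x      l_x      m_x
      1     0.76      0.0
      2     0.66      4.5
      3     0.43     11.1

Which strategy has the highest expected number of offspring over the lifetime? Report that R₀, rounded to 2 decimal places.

Strategy A: R₀ = 0.86×4.4 + 0.56×1.1 + 0.49×8.4 = 8.5160
Strategy B: R₀ = 0.76×0.0 + 0.66×4.5 + 0.43×11.1 = 7.7430
Highest R₀: strategy A with 8.5160.

8.52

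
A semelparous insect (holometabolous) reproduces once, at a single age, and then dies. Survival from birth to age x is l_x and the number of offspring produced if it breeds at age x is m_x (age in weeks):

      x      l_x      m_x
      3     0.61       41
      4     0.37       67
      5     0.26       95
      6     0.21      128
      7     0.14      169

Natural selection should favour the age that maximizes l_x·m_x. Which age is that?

6

Expected offspring if breeding at age x = l_x × m_x:
  age 3: 0.61 × 41 = 25.010
  age 4: 0.37 × 67 = 24.790
  age 5: 0.26 × 95 = 24.700
  age 6: 0.21 × 128 = 26.880
  age 7: 0.14 × 169 = 23.660
Maximum at age 6 (26.880).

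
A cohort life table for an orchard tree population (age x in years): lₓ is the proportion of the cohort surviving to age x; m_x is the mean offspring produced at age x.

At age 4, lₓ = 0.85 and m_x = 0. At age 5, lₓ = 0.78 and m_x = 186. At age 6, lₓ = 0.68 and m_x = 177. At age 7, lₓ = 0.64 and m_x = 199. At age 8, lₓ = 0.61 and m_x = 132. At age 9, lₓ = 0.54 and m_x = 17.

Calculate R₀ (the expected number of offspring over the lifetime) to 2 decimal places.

482.50

R₀ = Σ lₓ m_x:
  age 4: 0.85 × 0 = 0.0000
  age 5: 0.78 × 186 = 145.0800
  age 6: 0.68 × 177 = 120.3600
  age 7: 0.64 × 199 = 127.3600
  age 8: 0.61 × 132 = 80.5200
  age 9: 0.54 × 17 = 9.1800
R₀ = 0.0000 + 145.0800 + 120.3600 + 127.3600 + 80.5200 + 9.1800 = 482.5000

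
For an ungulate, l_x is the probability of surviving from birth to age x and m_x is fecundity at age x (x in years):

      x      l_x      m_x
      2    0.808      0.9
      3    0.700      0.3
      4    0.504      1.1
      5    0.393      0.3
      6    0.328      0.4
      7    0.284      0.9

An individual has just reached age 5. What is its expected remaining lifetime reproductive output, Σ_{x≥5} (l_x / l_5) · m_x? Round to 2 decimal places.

1.28

l_5 = 0.393. Conditional survival from age 5 to x is l_x / l_5.
  x=5: (0.393/0.393) × 0.3 = 0.3000
  x=6: (0.328/0.393) × 0.4 = 0.3338
  x=7: (0.284/0.393) × 0.9 = 0.6504
Sum = 0.3000 + 0.3338 + 0.6504 = 1.2842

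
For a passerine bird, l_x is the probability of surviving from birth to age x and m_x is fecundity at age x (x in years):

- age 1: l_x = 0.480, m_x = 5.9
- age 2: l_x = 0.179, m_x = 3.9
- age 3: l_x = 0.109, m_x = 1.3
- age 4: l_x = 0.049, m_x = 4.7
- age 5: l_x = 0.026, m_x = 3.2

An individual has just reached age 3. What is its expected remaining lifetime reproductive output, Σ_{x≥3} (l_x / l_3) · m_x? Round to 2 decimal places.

4.18

l_3 = 0.109. Conditional survival from age 3 to x is l_x / l_3.
  x=3: (0.109/0.109) × 1.3 = 1.3000
  x=4: (0.049/0.109) × 4.7 = 2.1128
  x=5: (0.026/0.109) × 3.2 = 0.7633
Sum = 1.3000 + 2.1128 + 0.7633 = 4.1761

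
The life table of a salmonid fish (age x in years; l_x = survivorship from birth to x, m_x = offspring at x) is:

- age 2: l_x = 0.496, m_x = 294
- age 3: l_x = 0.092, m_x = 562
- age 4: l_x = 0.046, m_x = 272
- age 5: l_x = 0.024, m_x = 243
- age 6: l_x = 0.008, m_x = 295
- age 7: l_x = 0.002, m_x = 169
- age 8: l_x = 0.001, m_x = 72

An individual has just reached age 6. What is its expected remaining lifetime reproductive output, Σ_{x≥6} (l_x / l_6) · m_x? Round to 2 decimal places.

346.25

l_6 = 0.008. Conditional survival from age 6 to x is l_x / l_6.
  x=6: (0.008/0.008) × 295 = 295.0000
  x=7: (0.002/0.008) × 169 = 42.2500
  x=8: (0.001/0.008) × 72 = 9.0000
Sum = 295.0000 + 42.2500 + 9.0000 = 346.2500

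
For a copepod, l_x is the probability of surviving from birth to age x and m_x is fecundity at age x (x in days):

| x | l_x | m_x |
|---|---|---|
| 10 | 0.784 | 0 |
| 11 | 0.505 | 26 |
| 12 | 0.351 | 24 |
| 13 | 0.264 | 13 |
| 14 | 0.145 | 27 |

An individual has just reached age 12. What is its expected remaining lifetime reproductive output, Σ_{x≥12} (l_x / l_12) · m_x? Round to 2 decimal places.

l_12 = 0.351. Conditional survival from age 12 to x is l_x / l_12.
  x=12: (0.351/0.351) × 24 = 24.0000
  x=13: (0.264/0.351) × 13 = 9.7778
  x=14: (0.145/0.351) × 27 = 11.1538
Sum = 24.0000 + 9.7778 + 11.1538 = 44.9316

44.93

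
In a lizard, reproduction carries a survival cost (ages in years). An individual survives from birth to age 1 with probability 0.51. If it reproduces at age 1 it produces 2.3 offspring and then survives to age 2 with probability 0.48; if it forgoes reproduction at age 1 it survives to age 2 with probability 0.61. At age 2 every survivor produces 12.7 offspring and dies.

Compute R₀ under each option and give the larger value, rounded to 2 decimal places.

4.28

breed at age 1: R₀ = 0.51 × (2.3 + 0.48 × 12.7) = 0.51 × 8.3960 = 4.2820
delay to age 2: R₀ = 0.51 × (0.61 × 12.7) = 0.51 × 7.7470 = 3.9510
Higher: breed at age 1 (4.2820).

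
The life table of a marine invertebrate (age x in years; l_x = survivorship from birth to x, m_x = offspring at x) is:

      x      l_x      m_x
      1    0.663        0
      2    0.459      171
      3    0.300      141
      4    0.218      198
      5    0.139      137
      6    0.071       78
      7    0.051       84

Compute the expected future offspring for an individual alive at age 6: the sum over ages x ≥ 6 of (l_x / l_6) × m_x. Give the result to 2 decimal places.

138.34

l_6 = 0.071. Conditional survival from age 6 to x is l_x / l_6.
  x=6: (0.071/0.071) × 78 = 78.0000
  x=7: (0.051/0.071) × 84 = 60.3380
Sum = 78.0000 + 60.3380 = 138.3380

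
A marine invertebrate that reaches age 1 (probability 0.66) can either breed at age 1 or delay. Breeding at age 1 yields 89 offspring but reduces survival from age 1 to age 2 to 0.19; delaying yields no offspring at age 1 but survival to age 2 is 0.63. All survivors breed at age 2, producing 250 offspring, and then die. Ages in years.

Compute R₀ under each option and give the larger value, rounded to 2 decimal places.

breed at age 1: R₀ = 0.66 × (89 + 0.19 × 250) = 0.66 × 136.5000 = 90.0900
delay to age 2: R₀ = 0.66 × (0.63 × 250) = 0.66 × 157.5000 = 103.9500
Higher: delay to age 2 (103.9500).

103.95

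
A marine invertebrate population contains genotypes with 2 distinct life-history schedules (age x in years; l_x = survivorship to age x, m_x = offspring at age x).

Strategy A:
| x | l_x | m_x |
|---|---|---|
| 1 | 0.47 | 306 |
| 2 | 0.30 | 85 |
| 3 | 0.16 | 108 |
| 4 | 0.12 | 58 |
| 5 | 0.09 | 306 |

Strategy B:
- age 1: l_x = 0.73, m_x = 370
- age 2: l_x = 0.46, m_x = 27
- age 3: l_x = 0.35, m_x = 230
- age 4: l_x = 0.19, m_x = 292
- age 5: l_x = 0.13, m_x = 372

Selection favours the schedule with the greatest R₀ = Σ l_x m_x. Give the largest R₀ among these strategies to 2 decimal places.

Strategy A: R₀ = 0.47×306 + 0.30×85 + 0.16×108 + 0.12×58 + 0.09×306 = 221.1000
Strategy B: R₀ = 0.73×370 + 0.46×27 + 0.35×230 + 0.19×292 + 0.13×372 = 466.8600
Highest R₀: strategy B with 466.8600.

466.86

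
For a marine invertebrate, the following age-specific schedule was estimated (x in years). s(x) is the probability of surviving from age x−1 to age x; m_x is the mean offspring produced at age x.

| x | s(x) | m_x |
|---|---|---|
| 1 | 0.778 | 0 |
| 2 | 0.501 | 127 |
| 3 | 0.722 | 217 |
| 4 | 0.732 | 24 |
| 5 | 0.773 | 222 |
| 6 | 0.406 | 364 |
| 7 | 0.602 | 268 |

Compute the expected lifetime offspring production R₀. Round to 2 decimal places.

184.83

Survivorship from birth: l_x = s_1·s_2·…·s_x.
  l_1 = 0.77800
  l_2 = 0.38978
  l_3 = 0.28142
  l_4 = 0.20600
  l_5 = 0.15924
  l_6 = 0.06465
  l_7 = 0.03892
R₀ = Σ l_x m_x:
  age 1: 0.77800 × 0 = 0.0000
  age 2: 0.38978 × 127 = 49.5021
  age 3: 0.28142 × 217 = 61.0681
  age 4: 0.20600 × 24 = 4.9440
  age 5: 0.15924 × 222 = 35.3513
  age 6: 0.06465 × 364 = 23.5326
  age 7: 0.03892 × 268 = 10.4306
R₀ = 0.0000 + 49.5021 + 61.0681 + 4.9440 + 35.3513 + 23.5326 + 10.4306 = 184.8286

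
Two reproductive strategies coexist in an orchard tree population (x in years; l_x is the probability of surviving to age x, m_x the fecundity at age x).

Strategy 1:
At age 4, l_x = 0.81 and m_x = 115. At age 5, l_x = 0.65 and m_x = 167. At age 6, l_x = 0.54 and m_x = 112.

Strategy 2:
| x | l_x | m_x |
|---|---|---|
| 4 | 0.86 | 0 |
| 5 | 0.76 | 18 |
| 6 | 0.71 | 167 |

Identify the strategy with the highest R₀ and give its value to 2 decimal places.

262.18

Strategy 1: R₀ = 0.81×115 + 0.65×167 + 0.54×112 = 262.1800
Strategy 2: R₀ = 0.86×0 + 0.76×18 + 0.71×167 = 132.2500
Highest R₀: strategy 1 with 262.1800.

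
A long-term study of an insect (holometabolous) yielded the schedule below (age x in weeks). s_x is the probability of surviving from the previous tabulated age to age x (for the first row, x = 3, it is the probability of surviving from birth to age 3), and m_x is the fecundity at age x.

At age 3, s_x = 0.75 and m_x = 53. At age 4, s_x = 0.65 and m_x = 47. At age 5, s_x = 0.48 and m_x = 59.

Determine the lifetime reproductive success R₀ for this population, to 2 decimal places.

Survivorship from birth: l_x = s_3·s_4·…·s_x.
  l_3 = 0.75000
  l_4 = 0.48750
  l_5 = 0.23400
R₀ = Σ l_x m_x:
  age 3: 0.75000 × 53 = 39.7500
  age 4: 0.48750 × 47 = 22.9125
  age 5: 0.23400 × 59 = 13.8060
R₀ = 39.7500 + 22.9125 + 13.8060 = 76.4685

76.47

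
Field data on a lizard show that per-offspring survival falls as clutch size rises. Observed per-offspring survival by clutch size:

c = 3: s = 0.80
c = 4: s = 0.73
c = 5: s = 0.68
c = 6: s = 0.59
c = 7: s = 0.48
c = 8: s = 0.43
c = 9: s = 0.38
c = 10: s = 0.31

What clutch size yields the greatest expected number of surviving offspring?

Expected surviving offspring = c × s(c):
  c=3: 3 × 0.80 = 2.400
  c=4: 4 × 0.73 = 2.920
  c=5: 5 × 0.68 = 3.400
  c=6: 6 × 0.59 = 3.540
  c=7: 7 × 0.48 = 3.360
  c=8: 8 × 0.43 = 3.440
  c=9: 9 × 0.38 = 3.420
  c=10: 10 × 0.31 = 3.100
Maximum at c = 6 (3.540 surviving offspring).

6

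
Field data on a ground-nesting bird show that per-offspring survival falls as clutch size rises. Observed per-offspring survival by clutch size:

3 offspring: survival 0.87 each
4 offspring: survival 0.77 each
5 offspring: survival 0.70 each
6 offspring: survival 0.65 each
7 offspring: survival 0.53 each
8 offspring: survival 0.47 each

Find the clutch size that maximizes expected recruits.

Expected recruits = c × s(c):
  c=3: 3 × 0.87 = 2.610
  c=4: 4 × 0.77 = 3.080
  c=5: 5 × 0.70 = 3.500
  c=6: 6 × 0.65 = 3.900
  c=7: 7 × 0.53 = 3.710
  c=8: 8 × 0.47 = 3.760
Maximum at c = 6 (3.900 recruits).

6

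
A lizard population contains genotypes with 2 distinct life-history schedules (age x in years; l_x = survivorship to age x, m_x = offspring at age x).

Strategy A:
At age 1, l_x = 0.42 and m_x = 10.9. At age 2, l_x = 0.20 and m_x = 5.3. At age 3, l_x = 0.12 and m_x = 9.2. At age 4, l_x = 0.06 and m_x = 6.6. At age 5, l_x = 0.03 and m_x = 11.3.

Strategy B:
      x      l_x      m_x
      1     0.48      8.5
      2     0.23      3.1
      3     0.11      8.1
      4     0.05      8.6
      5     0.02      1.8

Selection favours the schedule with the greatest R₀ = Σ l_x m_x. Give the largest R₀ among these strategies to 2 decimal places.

Strategy A: R₀ = 0.42×10.9 + 0.20×5.3 + 0.12×9.2 + 0.06×6.6 + 0.03×11.3 = 7.4770
Strategy B: R₀ = 0.48×8.5 + 0.23×3.1 + 0.11×8.1 + 0.05×8.6 + 0.02×1.8 = 6.1500
Highest R₀: strategy A with 7.4770.

7.48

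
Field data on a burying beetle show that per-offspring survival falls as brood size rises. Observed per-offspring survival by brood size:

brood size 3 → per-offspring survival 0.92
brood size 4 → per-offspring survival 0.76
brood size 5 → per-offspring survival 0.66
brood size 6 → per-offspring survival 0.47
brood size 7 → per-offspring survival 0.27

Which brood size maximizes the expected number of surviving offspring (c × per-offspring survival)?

Expected surviving offspring = c × s(c):
  c=3: 3 × 0.92 = 2.760
  c=4: 4 × 0.76 = 3.040
  c=5: 5 × 0.66 = 3.300
  c=6: 6 × 0.47 = 2.820
  c=7: 7 × 0.27 = 1.890
Maximum at c = 5 (3.300 surviving offspring).

5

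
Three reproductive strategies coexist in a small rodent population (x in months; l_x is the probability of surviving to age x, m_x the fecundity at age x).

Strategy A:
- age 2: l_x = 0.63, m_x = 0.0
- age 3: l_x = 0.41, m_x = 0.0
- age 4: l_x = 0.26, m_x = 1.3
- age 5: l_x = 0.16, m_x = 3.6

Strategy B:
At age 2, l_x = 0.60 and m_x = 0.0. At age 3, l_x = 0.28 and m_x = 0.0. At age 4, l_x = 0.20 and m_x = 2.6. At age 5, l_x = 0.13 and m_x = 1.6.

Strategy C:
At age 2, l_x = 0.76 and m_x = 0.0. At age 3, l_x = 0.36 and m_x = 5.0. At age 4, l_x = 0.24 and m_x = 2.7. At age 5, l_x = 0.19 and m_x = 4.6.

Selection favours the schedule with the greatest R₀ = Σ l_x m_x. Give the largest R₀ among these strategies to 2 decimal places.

3.32

Strategy A: R₀ = 0.63×0.0 + 0.41×0.0 + 0.26×1.3 + 0.16×3.6 = 0.9140
Strategy B: R₀ = 0.60×0.0 + 0.28×0.0 + 0.20×2.6 + 0.13×1.6 = 0.7280
Strategy C: R₀ = 0.76×0.0 + 0.36×5.0 + 0.24×2.7 + 0.19×4.6 = 3.3220
Highest R₀: strategy C with 3.3220.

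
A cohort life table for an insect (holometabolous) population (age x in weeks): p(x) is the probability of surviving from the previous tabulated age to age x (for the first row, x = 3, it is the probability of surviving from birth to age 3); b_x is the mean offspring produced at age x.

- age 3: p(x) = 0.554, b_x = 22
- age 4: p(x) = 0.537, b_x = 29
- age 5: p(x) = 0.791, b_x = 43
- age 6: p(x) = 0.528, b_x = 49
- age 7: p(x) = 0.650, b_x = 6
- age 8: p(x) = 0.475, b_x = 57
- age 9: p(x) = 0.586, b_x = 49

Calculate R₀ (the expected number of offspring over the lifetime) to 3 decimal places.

Survivorship from birth: l_x = p_3·p_4·…·p_x.
  l_3 = 0.55400
  l_4 = 0.29750
  l_5 = 0.23532
  l_6 = 0.12425
  l_7 = 0.08076
  l_8 = 0.03836
  l_9 = 0.02248
R₀ = Σ l_x b_x:
  age 3: 0.55400 × 22 = 12.1880
  age 4: 0.29750 × 29 = 8.6275
  age 5: 0.23532 × 43 = 10.1188
  age 6: 0.12425 × 49 = 6.0883
  age 7: 0.08076 × 6 = 0.4846
  age 8: 0.03836 × 57 = 2.1865
  age 9: 0.02248 × 49 = 1.1015
R₀ = 12.1880 + 8.6275 + 10.1188 + 6.0883 + 0.4846 + 2.1865 + 1.1015 = 40.7951

40.795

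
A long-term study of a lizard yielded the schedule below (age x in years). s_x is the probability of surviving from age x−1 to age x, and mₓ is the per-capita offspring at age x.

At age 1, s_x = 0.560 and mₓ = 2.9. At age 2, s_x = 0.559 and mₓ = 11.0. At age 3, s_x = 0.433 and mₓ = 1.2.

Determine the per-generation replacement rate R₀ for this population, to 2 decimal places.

Survivorship from birth: l_x = s_1·s_2·…·s_x.
  l_1 = 0.56000
  l_2 = 0.31304
  l_3 = 0.13555
R₀ = Σ l_x mₓ:
  age 1: 0.56000 × 2.9 = 1.6240
  age 2: 0.31304 × 11.0 = 3.4434
  age 3: 0.13555 × 1.2 = 0.1627
R₀ = 1.6240 + 3.4434 + 0.1627 = 5.2301

5.23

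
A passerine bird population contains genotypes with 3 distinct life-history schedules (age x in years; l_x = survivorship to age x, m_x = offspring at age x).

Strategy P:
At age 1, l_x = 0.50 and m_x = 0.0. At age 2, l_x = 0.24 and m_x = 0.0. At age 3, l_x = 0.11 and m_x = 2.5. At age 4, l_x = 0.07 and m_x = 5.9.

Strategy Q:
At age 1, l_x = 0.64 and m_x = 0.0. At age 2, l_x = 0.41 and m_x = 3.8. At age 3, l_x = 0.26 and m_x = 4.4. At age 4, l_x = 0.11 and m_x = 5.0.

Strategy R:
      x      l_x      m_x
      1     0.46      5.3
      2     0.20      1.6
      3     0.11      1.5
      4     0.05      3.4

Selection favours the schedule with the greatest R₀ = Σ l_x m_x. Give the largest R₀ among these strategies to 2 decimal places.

Strategy P: R₀ = 0.50×0.0 + 0.24×0.0 + 0.11×2.5 + 0.07×5.9 = 0.6880
Strategy Q: R₀ = 0.64×0.0 + 0.41×3.8 + 0.26×4.4 + 0.11×5.0 = 3.2520
Strategy R: R₀ = 0.46×5.3 + 0.20×1.6 + 0.11×1.5 + 0.05×3.4 = 3.0930
Highest R₀: strategy Q with 3.2520.

3.25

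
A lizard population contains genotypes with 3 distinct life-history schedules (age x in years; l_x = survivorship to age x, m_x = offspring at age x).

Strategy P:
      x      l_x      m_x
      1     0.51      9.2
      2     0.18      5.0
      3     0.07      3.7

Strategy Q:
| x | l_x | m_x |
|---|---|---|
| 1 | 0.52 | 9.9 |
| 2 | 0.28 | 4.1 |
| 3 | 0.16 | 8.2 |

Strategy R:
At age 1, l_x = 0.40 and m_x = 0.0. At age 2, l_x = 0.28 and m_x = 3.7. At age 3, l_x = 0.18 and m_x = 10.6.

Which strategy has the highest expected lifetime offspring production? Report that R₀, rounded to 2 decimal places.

7.61

Strategy P: R₀ = 0.51×9.2 + 0.18×5.0 + 0.07×3.7 = 5.8510
Strategy Q: R₀ = 0.52×9.9 + 0.28×4.1 + 0.16×8.2 = 7.6080
Strategy R: R₀ = 0.40×0.0 + 0.28×3.7 + 0.18×10.6 = 2.9440
Highest R₀: strategy Q with 7.6080.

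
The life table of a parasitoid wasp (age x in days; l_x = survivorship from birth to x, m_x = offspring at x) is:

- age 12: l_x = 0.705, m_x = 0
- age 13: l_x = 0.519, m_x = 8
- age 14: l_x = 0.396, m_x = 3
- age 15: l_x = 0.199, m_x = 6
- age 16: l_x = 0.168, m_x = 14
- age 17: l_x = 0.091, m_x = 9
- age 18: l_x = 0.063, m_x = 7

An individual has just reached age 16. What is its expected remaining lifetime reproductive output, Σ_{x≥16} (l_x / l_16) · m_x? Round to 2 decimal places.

21.50

l_16 = 0.168. Conditional survival from age 16 to x is l_x / l_16.
  x=16: (0.168/0.168) × 14 = 14.0000
  x=17: (0.091/0.168) × 9 = 4.8750
  x=18: (0.063/0.168) × 7 = 2.6250
Sum = 14.0000 + 4.8750 + 2.6250 = 21.5000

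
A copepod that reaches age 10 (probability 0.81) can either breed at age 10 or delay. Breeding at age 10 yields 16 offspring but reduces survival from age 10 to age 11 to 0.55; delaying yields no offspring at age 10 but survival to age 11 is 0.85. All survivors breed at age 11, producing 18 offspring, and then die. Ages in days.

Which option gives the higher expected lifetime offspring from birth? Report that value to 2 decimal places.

20.98

breed at age 10: R₀ = 0.81 × (16 + 0.55 × 18) = 0.81 × 25.9000 = 20.9790
delay to age 11: R₀ = 0.81 × (0.85 × 18) = 0.81 × 15.3000 = 12.3930
Higher: breed at age 10 (20.9790).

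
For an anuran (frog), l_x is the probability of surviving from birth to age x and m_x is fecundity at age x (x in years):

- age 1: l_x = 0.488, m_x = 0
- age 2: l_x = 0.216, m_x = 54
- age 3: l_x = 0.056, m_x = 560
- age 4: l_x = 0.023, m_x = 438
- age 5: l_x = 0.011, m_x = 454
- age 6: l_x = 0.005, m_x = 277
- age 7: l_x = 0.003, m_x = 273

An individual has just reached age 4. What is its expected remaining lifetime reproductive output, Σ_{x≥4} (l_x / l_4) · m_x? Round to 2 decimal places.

l_4 = 0.023. Conditional survival from age 4 to x is l_x / l_4.
  x=4: (0.023/0.023) × 438 = 438.0000
  x=5: (0.011/0.023) × 454 = 217.1304
  x=6: (0.005/0.023) × 277 = 60.2174
  x=7: (0.003/0.023) × 273 = 35.6087
Sum = 438.0000 + 217.1304 + 60.2174 + 35.6087 = 750.9565

750.96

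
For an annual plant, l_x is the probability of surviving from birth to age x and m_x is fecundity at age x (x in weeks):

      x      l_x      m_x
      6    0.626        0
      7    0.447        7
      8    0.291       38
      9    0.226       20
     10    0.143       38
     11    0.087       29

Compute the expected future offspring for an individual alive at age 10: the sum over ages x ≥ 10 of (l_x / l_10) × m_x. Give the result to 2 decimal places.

55.64

l_10 = 0.143. Conditional survival from age 10 to x is l_x / l_10.
  x=10: (0.143/0.143) × 38 = 38.0000
  x=11: (0.087/0.143) × 29 = 17.6434
Sum = 38.0000 + 17.6434 = 55.6434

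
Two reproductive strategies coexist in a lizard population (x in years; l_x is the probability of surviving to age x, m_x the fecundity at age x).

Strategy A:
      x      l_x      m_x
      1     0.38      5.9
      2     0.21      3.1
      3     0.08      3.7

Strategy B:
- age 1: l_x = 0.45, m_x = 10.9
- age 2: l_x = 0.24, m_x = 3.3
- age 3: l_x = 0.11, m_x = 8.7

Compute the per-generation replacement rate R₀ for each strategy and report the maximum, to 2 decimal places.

6.65

Strategy A: R₀ = 0.38×5.9 + 0.21×3.1 + 0.08×3.7 = 3.1890
Strategy B: R₀ = 0.45×10.9 + 0.24×3.3 + 0.11×8.7 = 6.6540
Highest R₀: strategy B with 6.6540.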